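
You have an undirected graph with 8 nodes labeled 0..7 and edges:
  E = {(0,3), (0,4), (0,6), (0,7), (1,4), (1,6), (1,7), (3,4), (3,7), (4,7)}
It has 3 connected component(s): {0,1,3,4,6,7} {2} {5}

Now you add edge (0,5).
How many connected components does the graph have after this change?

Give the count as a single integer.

Answer: 2

Derivation:
Initial component count: 3
Add (0,5): merges two components. Count decreases: 3 -> 2.
New component count: 2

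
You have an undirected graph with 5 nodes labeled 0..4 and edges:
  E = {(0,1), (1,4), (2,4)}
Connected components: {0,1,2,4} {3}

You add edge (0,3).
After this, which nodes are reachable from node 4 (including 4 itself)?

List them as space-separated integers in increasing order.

Before: nodes reachable from 4: {0,1,2,4}
Adding (0,3): merges 4's component with another. Reachability grows.
After: nodes reachable from 4: {0,1,2,3,4}

Answer: 0 1 2 3 4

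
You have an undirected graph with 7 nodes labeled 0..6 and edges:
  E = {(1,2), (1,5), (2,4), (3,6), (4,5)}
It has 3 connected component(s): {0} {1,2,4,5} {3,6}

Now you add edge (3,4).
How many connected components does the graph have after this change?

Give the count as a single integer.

Initial component count: 3
Add (3,4): merges two components. Count decreases: 3 -> 2.
New component count: 2

Answer: 2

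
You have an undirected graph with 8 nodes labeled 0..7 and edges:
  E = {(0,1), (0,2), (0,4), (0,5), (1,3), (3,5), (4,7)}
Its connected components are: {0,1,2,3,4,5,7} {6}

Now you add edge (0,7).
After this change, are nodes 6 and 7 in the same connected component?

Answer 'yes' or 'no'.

Initial components: {0,1,2,3,4,5,7} {6}
Adding edge (0,7): both already in same component {0,1,2,3,4,5,7}. No change.
New components: {0,1,2,3,4,5,7} {6}
Are 6 and 7 in the same component? no

Answer: no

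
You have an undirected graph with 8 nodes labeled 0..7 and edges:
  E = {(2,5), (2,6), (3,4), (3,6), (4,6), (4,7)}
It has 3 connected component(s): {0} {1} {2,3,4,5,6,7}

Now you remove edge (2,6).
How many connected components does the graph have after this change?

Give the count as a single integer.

Initial component count: 3
Remove (2,6): it was a bridge. Count increases: 3 -> 4.
  After removal, components: {0} {1} {2,5} {3,4,6,7}
New component count: 4

Answer: 4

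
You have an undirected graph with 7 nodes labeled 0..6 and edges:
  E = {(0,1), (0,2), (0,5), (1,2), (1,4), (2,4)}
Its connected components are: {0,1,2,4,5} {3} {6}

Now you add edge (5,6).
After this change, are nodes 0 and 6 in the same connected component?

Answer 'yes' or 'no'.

Initial components: {0,1,2,4,5} {3} {6}
Adding edge (5,6): merges {0,1,2,4,5} and {6}.
New components: {0,1,2,4,5,6} {3}
Are 0 and 6 in the same component? yes

Answer: yes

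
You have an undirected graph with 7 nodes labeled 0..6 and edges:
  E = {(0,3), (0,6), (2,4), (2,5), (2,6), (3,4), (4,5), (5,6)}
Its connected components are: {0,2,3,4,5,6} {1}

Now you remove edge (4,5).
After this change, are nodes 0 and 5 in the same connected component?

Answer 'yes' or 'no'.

Initial components: {0,2,3,4,5,6} {1}
Removing edge (4,5): not a bridge — component count unchanged at 2.
New components: {0,2,3,4,5,6} {1}
Are 0 and 5 in the same component? yes

Answer: yes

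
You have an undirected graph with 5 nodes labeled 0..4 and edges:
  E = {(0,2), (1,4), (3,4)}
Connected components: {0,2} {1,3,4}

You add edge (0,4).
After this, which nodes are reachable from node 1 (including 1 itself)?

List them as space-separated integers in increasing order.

Before: nodes reachable from 1: {1,3,4}
Adding (0,4): merges 1's component with another. Reachability grows.
After: nodes reachable from 1: {0,1,2,3,4}

Answer: 0 1 2 3 4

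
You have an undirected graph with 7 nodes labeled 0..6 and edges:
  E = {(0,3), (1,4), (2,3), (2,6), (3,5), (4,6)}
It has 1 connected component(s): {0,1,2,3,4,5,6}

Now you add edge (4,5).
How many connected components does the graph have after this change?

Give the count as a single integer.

Answer: 1

Derivation:
Initial component count: 1
Add (4,5): endpoints already in same component. Count unchanged: 1.
New component count: 1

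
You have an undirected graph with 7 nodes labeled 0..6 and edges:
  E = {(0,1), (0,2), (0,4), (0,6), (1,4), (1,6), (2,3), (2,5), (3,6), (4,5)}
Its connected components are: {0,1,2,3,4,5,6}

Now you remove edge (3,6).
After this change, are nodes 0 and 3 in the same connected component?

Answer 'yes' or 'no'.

Answer: yes

Derivation:
Initial components: {0,1,2,3,4,5,6}
Removing edge (3,6): not a bridge — component count unchanged at 1.
New components: {0,1,2,3,4,5,6}
Are 0 and 3 in the same component? yes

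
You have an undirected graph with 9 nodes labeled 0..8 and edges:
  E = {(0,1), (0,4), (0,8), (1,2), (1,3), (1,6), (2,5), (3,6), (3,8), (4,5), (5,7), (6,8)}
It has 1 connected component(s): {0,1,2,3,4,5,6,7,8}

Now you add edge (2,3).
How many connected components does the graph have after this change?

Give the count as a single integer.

Initial component count: 1
Add (2,3): endpoints already in same component. Count unchanged: 1.
New component count: 1

Answer: 1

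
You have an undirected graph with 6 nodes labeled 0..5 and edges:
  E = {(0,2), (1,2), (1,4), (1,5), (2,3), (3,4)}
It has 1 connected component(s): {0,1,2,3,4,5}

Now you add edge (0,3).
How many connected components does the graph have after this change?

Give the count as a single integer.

Initial component count: 1
Add (0,3): endpoints already in same component. Count unchanged: 1.
New component count: 1

Answer: 1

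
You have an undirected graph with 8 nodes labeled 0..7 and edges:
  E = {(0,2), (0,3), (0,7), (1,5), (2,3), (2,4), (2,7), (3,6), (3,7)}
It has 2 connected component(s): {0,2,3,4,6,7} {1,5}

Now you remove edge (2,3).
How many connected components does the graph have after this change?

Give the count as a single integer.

Answer: 2

Derivation:
Initial component count: 2
Remove (2,3): not a bridge. Count unchanged: 2.
  After removal, components: {0,2,3,4,6,7} {1,5}
New component count: 2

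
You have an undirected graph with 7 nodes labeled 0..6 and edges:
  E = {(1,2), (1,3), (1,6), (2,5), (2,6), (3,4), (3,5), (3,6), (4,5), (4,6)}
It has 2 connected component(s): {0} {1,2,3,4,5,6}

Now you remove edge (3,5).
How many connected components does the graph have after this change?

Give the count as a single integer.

Answer: 2

Derivation:
Initial component count: 2
Remove (3,5): not a bridge. Count unchanged: 2.
  After removal, components: {0} {1,2,3,4,5,6}
New component count: 2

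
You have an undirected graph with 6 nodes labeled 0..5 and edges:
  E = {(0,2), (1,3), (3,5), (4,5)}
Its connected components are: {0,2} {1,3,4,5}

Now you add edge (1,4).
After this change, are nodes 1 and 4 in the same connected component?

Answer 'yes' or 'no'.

Initial components: {0,2} {1,3,4,5}
Adding edge (1,4): both already in same component {1,3,4,5}. No change.
New components: {0,2} {1,3,4,5}
Are 1 and 4 in the same component? yes

Answer: yes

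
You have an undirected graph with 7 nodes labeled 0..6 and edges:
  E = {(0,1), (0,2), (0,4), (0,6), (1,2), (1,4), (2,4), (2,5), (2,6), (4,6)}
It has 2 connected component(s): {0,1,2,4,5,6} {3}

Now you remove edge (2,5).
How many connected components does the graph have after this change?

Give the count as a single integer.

Initial component count: 2
Remove (2,5): it was a bridge. Count increases: 2 -> 3.
  After removal, components: {0,1,2,4,6} {3} {5}
New component count: 3

Answer: 3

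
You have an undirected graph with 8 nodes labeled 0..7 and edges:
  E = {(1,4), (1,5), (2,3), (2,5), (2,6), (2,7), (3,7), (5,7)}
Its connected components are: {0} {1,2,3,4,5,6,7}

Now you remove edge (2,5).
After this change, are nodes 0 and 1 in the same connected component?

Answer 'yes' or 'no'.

Initial components: {0} {1,2,3,4,5,6,7}
Removing edge (2,5): not a bridge — component count unchanged at 2.
New components: {0} {1,2,3,4,5,6,7}
Are 0 and 1 in the same component? no

Answer: no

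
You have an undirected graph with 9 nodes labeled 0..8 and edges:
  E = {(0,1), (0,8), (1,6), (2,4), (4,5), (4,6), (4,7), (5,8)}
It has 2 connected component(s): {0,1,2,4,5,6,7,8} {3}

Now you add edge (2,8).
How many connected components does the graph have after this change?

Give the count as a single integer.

Answer: 2

Derivation:
Initial component count: 2
Add (2,8): endpoints already in same component. Count unchanged: 2.
New component count: 2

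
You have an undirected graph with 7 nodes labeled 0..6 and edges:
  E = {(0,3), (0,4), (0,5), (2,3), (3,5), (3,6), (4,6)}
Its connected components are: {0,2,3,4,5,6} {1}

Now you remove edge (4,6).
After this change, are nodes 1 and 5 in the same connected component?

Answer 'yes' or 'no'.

Initial components: {0,2,3,4,5,6} {1}
Removing edge (4,6): not a bridge — component count unchanged at 2.
New components: {0,2,3,4,5,6} {1}
Are 1 and 5 in the same component? no

Answer: no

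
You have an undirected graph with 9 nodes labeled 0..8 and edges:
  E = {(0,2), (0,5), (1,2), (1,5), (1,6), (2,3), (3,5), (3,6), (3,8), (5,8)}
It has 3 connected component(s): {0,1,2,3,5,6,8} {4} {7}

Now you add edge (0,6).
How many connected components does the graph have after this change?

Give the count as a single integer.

Initial component count: 3
Add (0,6): endpoints already in same component. Count unchanged: 3.
New component count: 3

Answer: 3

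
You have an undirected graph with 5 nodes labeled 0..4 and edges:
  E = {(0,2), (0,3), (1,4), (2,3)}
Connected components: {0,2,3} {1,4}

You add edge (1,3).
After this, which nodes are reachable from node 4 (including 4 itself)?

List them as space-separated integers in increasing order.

Answer: 0 1 2 3 4

Derivation:
Before: nodes reachable from 4: {1,4}
Adding (1,3): merges 4's component with another. Reachability grows.
After: nodes reachable from 4: {0,1,2,3,4}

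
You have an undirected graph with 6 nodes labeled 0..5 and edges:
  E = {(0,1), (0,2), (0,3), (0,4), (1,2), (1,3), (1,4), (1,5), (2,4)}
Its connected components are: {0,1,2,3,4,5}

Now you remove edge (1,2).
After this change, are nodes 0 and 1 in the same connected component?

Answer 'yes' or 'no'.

Initial components: {0,1,2,3,4,5}
Removing edge (1,2): not a bridge — component count unchanged at 1.
New components: {0,1,2,3,4,5}
Are 0 and 1 in the same component? yes

Answer: yes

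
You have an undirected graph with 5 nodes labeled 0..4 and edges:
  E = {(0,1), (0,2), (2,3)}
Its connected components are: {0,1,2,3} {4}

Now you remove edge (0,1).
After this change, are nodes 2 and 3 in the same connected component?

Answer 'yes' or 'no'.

Answer: yes

Derivation:
Initial components: {0,1,2,3} {4}
Removing edge (0,1): it was a bridge — component count 2 -> 3.
New components: {0,2,3} {1} {4}
Are 2 and 3 in the same component? yes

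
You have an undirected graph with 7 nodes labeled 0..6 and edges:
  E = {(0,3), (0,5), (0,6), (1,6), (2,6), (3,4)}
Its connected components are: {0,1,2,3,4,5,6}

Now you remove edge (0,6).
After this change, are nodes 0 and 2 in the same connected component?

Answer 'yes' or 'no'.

Answer: no

Derivation:
Initial components: {0,1,2,3,4,5,6}
Removing edge (0,6): it was a bridge — component count 1 -> 2.
New components: {0,3,4,5} {1,2,6}
Are 0 and 2 in the same component? no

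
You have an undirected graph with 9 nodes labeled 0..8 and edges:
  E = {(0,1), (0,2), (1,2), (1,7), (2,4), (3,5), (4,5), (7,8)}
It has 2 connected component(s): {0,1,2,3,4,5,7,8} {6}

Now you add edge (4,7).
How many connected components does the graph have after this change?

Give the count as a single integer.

Answer: 2

Derivation:
Initial component count: 2
Add (4,7): endpoints already in same component. Count unchanged: 2.
New component count: 2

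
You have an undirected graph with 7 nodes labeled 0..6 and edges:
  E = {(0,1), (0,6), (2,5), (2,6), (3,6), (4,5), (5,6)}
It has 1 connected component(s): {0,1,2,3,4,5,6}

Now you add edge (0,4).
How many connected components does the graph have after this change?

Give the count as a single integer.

Initial component count: 1
Add (0,4): endpoints already in same component. Count unchanged: 1.
New component count: 1

Answer: 1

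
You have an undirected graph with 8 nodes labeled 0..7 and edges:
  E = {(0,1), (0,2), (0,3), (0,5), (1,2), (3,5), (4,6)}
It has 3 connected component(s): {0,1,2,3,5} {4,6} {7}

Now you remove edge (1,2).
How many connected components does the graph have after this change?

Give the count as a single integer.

Answer: 3

Derivation:
Initial component count: 3
Remove (1,2): not a bridge. Count unchanged: 3.
  After removal, components: {0,1,2,3,5} {4,6} {7}
New component count: 3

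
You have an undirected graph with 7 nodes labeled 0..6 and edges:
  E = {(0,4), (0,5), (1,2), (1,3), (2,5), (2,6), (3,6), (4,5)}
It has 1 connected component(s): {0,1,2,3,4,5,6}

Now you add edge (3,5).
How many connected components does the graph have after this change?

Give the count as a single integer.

Initial component count: 1
Add (3,5): endpoints already in same component. Count unchanged: 1.
New component count: 1

Answer: 1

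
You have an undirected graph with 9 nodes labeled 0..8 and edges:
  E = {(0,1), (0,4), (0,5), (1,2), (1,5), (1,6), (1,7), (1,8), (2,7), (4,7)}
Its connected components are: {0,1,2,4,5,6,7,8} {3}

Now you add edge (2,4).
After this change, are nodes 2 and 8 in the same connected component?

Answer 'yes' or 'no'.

Initial components: {0,1,2,4,5,6,7,8} {3}
Adding edge (2,4): both already in same component {0,1,2,4,5,6,7,8}. No change.
New components: {0,1,2,4,5,6,7,8} {3}
Are 2 and 8 in the same component? yes

Answer: yes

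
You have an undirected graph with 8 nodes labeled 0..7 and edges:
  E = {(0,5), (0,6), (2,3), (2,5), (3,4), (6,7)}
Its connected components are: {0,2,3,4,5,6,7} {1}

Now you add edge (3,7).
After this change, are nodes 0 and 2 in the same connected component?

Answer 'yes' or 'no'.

Answer: yes

Derivation:
Initial components: {0,2,3,4,5,6,7} {1}
Adding edge (3,7): both already in same component {0,2,3,4,5,6,7}. No change.
New components: {0,2,3,4,5,6,7} {1}
Are 0 and 2 in the same component? yes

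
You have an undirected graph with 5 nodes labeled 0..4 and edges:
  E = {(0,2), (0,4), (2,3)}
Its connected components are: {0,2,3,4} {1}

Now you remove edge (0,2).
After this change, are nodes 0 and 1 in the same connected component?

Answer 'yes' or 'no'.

Initial components: {0,2,3,4} {1}
Removing edge (0,2): it was a bridge — component count 2 -> 3.
New components: {0,4} {1} {2,3}
Are 0 and 1 in the same component? no

Answer: no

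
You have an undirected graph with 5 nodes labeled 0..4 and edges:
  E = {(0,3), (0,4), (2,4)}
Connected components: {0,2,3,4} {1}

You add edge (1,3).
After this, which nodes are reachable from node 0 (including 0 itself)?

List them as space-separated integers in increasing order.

Before: nodes reachable from 0: {0,2,3,4}
Adding (1,3): merges 0's component with another. Reachability grows.
After: nodes reachable from 0: {0,1,2,3,4}

Answer: 0 1 2 3 4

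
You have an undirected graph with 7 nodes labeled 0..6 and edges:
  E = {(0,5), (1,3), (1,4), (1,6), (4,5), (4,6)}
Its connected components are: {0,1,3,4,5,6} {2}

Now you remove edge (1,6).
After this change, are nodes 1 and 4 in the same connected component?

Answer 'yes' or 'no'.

Initial components: {0,1,3,4,5,6} {2}
Removing edge (1,6): not a bridge — component count unchanged at 2.
New components: {0,1,3,4,5,6} {2}
Are 1 and 4 in the same component? yes

Answer: yes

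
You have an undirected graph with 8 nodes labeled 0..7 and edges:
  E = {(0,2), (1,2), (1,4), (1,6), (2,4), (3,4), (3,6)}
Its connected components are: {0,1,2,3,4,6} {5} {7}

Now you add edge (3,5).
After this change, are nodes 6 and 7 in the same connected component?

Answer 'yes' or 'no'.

Initial components: {0,1,2,3,4,6} {5} {7}
Adding edge (3,5): merges {0,1,2,3,4,6} and {5}.
New components: {0,1,2,3,4,5,6} {7}
Are 6 and 7 in the same component? no

Answer: no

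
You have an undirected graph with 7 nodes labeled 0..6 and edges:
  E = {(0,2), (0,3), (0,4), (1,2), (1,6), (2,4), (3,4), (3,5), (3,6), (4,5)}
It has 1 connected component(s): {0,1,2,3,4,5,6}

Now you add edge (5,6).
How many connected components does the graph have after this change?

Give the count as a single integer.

Initial component count: 1
Add (5,6): endpoints already in same component. Count unchanged: 1.
New component count: 1

Answer: 1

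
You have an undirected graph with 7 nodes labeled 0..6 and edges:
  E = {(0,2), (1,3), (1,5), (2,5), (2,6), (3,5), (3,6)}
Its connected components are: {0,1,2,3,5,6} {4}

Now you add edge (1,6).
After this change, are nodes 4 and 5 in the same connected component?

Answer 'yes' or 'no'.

Answer: no

Derivation:
Initial components: {0,1,2,3,5,6} {4}
Adding edge (1,6): both already in same component {0,1,2,3,5,6}. No change.
New components: {0,1,2,3,5,6} {4}
Are 4 and 5 in the same component? no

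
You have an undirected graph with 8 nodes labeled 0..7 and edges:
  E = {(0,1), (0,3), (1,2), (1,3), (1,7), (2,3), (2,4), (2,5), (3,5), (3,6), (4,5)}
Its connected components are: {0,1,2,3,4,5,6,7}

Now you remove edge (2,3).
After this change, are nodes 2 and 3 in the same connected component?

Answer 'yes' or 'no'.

Answer: yes

Derivation:
Initial components: {0,1,2,3,4,5,6,7}
Removing edge (2,3): not a bridge — component count unchanged at 1.
New components: {0,1,2,3,4,5,6,7}
Are 2 and 3 in the same component? yes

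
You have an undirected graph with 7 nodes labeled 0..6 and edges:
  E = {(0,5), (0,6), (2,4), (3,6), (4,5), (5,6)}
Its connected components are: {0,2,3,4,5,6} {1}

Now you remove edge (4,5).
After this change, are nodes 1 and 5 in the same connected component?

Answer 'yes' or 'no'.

Answer: no

Derivation:
Initial components: {0,2,3,4,5,6} {1}
Removing edge (4,5): it was a bridge — component count 2 -> 3.
New components: {0,3,5,6} {1} {2,4}
Are 1 and 5 in the same component? no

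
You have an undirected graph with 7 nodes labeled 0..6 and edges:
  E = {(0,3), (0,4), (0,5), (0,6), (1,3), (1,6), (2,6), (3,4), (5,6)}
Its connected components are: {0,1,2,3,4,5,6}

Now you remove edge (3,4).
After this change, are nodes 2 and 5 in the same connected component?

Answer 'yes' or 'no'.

Answer: yes

Derivation:
Initial components: {0,1,2,3,4,5,6}
Removing edge (3,4): not a bridge — component count unchanged at 1.
New components: {0,1,2,3,4,5,6}
Are 2 and 5 in the same component? yes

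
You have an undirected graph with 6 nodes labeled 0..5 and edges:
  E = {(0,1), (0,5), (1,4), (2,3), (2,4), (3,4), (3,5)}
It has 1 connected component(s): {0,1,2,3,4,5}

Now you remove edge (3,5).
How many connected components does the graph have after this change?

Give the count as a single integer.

Answer: 1

Derivation:
Initial component count: 1
Remove (3,5): not a bridge. Count unchanged: 1.
  After removal, components: {0,1,2,3,4,5}
New component count: 1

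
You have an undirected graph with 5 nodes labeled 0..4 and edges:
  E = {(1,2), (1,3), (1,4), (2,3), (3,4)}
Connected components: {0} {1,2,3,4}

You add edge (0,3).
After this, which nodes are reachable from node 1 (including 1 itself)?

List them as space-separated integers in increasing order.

Answer: 0 1 2 3 4

Derivation:
Before: nodes reachable from 1: {1,2,3,4}
Adding (0,3): merges 1's component with another. Reachability grows.
After: nodes reachable from 1: {0,1,2,3,4}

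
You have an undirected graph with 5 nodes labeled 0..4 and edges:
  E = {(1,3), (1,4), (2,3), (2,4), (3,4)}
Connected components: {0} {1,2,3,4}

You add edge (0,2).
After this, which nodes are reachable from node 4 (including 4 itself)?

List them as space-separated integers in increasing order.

Before: nodes reachable from 4: {1,2,3,4}
Adding (0,2): merges 4's component with another. Reachability grows.
After: nodes reachable from 4: {0,1,2,3,4}

Answer: 0 1 2 3 4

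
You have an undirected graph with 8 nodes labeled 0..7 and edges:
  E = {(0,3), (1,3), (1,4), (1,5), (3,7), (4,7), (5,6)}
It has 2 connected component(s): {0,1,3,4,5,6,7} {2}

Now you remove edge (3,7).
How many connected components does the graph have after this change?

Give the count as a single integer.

Answer: 2

Derivation:
Initial component count: 2
Remove (3,7): not a bridge. Count unchanged: 2.
  After removal, components: {0,1,3,4,5,6,7} {2}
New component count: 2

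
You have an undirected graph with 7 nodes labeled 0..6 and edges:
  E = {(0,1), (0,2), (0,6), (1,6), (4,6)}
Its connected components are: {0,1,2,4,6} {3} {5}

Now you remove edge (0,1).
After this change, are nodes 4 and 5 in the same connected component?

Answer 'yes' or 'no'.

Answer: no

Derivation:
Initial components: {0,1,2,4,6} {3} {5}
Removing edge (0,1): not a bridge — component count unchanged at 3.
New components: {0,1,2,4,6} {3} {5}
Are 4 and 5 in the same component? no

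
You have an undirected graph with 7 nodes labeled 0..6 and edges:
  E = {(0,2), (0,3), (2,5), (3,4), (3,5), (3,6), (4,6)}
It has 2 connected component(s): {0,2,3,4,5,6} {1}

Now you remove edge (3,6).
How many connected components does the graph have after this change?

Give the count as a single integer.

Initial component count: 2
Remove (3,6): not a bridge. Count unchanged: 2.
  After removal, components: {0,2,3,4,5,6} {1}
New component count: 2

Answer: 2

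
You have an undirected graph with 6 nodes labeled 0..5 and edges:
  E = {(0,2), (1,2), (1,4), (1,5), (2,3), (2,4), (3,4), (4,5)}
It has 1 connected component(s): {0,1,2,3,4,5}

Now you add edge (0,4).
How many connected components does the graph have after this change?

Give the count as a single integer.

Answer: 1

Derivation:
Initial component count: 1
Add (0,4): endpoints already in same component. Count unchanged: 1.
New component count: 1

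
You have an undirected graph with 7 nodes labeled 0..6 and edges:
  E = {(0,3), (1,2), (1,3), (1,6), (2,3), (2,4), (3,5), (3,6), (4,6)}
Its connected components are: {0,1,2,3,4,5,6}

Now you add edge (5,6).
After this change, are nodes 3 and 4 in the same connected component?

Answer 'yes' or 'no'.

Initial components: {0,1,2,3,4,5,6}
Adding edge (5,6): both already in same component {0,1,2,3,4,5,6}. No change.
New components: {0,1,2,3,4,5,6}
Are 3 and 4 in the same component? yes

Answer: yes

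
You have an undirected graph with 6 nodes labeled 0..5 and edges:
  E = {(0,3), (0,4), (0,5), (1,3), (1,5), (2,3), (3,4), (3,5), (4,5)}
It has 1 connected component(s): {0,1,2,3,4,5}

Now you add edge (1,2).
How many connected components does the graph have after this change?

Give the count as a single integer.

Initial component count: 1
Add (1,2): endpoints already in same component. Count unchanged: 1.
New component count: 1

Answer: 1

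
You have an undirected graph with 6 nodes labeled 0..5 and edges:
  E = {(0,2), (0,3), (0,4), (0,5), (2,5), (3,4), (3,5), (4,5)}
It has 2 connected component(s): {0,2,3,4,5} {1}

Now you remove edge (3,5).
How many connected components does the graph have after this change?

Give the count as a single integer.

Initial component count: 2
Remove (3,5): not a bridge. Count unchanged: 2.
  After removal, components: {0,2,3,4,5} {1}
New component count: 2

Answer: 2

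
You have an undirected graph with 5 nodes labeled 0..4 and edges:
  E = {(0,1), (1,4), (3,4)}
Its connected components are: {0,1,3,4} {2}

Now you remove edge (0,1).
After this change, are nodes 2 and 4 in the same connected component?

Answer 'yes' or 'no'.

Answer: no

Derivation:
Initial components: {0,1,3,4} {2}
Removing edge (0,1): it was a bridge — component count 2 -> 3.
New components: {0} {1,3,4} {2}
Are 2 and 4 in the same component? no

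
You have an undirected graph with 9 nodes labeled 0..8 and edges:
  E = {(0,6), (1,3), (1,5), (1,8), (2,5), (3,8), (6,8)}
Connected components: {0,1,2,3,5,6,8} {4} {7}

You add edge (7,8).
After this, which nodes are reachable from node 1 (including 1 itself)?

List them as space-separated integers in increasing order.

Answer: 0 1 2 3 5 6 7 8

Derivation:
Before: nodes reachable from 1: {0,1,2,3,5,6,8}
Adding (7,8): merges 1's component with another. Reachability grows.
After: nodes reachable from 1: {0,1,2,3,5,6,7,8}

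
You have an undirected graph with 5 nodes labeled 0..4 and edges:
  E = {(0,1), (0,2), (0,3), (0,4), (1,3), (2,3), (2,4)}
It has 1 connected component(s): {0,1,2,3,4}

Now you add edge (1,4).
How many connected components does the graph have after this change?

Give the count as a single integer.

Initial component count: 1
Add (1,4): endpoints already in same component. Count unchanged: 1.
New component count: 1

Answer: 1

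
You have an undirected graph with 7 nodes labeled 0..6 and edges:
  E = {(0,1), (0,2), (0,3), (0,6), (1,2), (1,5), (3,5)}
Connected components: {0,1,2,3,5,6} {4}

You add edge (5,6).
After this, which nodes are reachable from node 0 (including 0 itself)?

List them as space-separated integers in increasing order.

Before: nodes reachable from 0: {0,1,2,3,5,6}
Adding (5,6): both endpoints already in same component. Reachability from 0 unchanged.
After: nodes reachable from 0: {0,1,2,3,5,6}

Answer: 0 1 2 3 5 6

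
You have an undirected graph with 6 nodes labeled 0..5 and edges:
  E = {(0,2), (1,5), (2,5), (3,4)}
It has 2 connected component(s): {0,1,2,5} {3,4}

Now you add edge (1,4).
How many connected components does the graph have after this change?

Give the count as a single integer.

Answer: 1

Derivation:
Initial component count: 2
Add (1,4): merges two components. Count decreases: 2 -> 1.
New component count: 1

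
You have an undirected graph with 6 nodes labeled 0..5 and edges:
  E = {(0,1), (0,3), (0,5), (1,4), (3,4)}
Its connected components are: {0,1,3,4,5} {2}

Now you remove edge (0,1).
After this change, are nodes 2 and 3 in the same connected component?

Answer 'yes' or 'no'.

Answer: no

Derivation:
Initial components: {0,1,3,4,5} {2}
Removing edge (0,1): not a bridge — component count unchanged at 2.
New components: {0,1,3,4,5} {2}
Are 2 and 3 in the same component? no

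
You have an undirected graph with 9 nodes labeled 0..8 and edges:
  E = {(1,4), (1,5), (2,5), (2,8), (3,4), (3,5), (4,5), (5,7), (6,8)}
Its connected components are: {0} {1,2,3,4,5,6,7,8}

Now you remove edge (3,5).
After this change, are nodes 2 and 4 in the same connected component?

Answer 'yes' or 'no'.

Answer: yes

Derivation:
Initial components: {0} {1,2,3,4,5,6,7,8}
Removing edge (3,5): not a bridge — component count unchanged at 2.
New components: {0} {1,2,3,4,5,6,7,8}
Are 2 and 4 in the same component? yes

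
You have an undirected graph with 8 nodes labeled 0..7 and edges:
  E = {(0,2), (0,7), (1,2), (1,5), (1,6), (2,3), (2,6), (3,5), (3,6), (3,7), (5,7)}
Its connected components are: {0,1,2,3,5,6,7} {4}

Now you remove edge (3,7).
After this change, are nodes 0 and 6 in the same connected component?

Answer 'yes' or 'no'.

Initial components: {0,1,2,3,5,6,7} {4}
Removing edge (3,7): not a bridge — component count unchanged at 2.
New components: {0,1,2,3,5,6,7} {4}
Are 0 and 6 in the same component? yes

Answer: yes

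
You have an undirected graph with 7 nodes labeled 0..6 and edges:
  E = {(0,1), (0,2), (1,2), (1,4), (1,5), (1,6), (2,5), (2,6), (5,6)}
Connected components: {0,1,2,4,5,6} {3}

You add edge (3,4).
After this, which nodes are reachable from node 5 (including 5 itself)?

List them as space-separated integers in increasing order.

Before: nodes reachable from 5: {0,1,2,4,5,6}
Adding (3,4): merges 5's component with another. Reachability grows.
After: nodes reachable from 5: {0,1,2,3,4,5,6}

Answer: 0 1 2 3 4 5 6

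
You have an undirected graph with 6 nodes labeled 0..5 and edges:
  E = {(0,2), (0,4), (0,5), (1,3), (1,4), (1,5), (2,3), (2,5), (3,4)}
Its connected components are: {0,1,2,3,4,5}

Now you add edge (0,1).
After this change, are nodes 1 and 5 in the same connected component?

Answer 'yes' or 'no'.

Initial components: {0,1,2,3,4,5}
Adding edge (0,1): both already in same component {0,1,2,3,4,5}. No change.
New components: {0,1,2,3,4,5}
Are 1 and 5 in the same component? yes

Answer: yes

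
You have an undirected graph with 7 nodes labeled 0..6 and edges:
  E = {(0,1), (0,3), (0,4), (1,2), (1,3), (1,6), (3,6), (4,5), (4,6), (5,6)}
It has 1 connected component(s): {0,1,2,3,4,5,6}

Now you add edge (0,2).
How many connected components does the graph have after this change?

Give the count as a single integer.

Initial component count: 1
Add (0,2): endpoints already in same component. Count unchanged: 1.
New component count: 1

Answer: 1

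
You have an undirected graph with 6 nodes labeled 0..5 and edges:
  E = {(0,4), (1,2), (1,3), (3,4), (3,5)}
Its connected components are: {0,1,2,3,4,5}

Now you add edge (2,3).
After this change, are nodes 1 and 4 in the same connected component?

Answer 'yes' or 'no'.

Answer: yes

Derivation:
Initial components: {0,1,2,3,4,5}
Adding edge (2,3): both already in same component {0,1,2,3,4,5}. No change.
New components: {0,1,2,3,4,5}
Are 1 and 4 in the same component? yes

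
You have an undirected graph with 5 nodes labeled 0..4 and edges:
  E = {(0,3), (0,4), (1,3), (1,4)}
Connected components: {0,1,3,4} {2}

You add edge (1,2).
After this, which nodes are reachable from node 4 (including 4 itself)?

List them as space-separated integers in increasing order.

Answer: 0 1 2 3 4

Derivation:
Before: nodes reachable from 4: {0,1,3,4}
Adding (1,2): merges 4's component with another. Reachability grows.
After: nodes reachable from 4: {0,1,2,3,4}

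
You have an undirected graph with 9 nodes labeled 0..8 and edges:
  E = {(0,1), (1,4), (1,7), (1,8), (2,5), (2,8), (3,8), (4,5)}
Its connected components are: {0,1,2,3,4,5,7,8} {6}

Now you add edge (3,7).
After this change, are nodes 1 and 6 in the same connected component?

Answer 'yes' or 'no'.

Answer: no

Derivation:
Initial components: {0,1,2,3,4,5,7,8} {6}
Adding edge (3,7): both already in same component {0,1,2,3,4,5,7,8}. No change.
New components: {0,1,2,3,4,5,7,8} {6}
Are 1 and 6 in the same component? no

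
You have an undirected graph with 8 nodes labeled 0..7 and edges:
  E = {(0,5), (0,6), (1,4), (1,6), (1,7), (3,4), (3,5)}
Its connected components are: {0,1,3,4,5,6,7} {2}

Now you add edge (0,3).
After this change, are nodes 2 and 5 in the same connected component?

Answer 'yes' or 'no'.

Answer: no

Derivation:
Initial components: {0,1,3,4,5,6,7} {2}
Adding edge (0,3): both already in same component {0,1,3,4,5,6,7}. No change.
New components: {0,1,3,4,5,6,7} {2}
Are 2 and 5 in the same component? no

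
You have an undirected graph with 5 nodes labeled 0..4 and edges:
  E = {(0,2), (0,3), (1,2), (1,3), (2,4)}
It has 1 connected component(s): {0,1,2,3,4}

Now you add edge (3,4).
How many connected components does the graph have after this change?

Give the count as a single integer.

Answer: 1

Derivation:
Initial component count: 1
Add (3,4): endpoints already in same component. Count unchanged: 1.
New component count: 1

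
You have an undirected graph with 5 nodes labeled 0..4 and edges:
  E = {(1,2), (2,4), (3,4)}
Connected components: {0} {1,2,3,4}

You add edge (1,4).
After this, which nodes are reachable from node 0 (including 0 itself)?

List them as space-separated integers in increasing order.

Before: nodes reachable from 0: {0}
Adding (1,4): both endpoints already in same component. Reachability from 0 unchanged.
After: nodes reachable from 0: {0}

Answer: 0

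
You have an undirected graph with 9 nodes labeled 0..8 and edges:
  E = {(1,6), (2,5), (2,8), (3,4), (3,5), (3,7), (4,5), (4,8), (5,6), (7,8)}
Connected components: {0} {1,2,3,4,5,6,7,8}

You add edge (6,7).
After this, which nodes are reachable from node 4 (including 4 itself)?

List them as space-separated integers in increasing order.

Before: nodes reachable from 4: {1,2,3,4,5,6,7,8}
Adding (6,7): both endpoints already in same component. Reachability from 4 unchanged.
After: nodes reachable from 4: {1,2,3,4,5,6,7,8}

Answer: 1 2 3 4 5 6 7 8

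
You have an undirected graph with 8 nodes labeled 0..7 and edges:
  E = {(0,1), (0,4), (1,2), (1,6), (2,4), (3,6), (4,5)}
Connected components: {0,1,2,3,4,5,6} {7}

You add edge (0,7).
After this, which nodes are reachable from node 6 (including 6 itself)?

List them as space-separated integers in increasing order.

Answer: 0 1 2 3 4 5 6 7

Derivation:
Before: nodes reachable from 6: {0,1,2,3,4,5,6}
Adding (0,7): merges 6's component with another. Reachability grows.
After: nodes reachable from 6: {0,1,2,3,4,5,6,7}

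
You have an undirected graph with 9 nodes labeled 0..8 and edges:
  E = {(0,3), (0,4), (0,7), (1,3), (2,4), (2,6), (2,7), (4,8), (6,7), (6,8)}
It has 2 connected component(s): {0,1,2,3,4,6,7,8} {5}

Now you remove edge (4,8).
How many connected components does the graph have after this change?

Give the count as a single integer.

Initial component count: 2
Remove (4,8): not a bridge. Count unchanged: 2.
  After removal, components: {0,1,2,3,4,6,7,8} {5}
New component count: 2

Answer: 2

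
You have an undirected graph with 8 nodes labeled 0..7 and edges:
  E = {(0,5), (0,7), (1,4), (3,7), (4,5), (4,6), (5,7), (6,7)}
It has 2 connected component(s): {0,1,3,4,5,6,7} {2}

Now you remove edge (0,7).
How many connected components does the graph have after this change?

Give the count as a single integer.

Answer: 2

Derivation:
Initial component count: 2
Remove (0,7): not a bridge. Count unchanged: 2.
  After removal, components: {0,1,3,4,5,6,7} {2}
New component count: 2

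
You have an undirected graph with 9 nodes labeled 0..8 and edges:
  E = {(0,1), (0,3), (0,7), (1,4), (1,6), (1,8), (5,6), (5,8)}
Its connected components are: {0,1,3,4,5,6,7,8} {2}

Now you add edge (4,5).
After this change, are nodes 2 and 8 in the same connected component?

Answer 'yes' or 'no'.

Answer: no

Derivation:
Initial components: {0,1,3,4,5,6,7,8} {2}
Adding edge (4,5): both already in same component {0,1,3,4,5,6,7,8}. No change.
New components: {0,1,3,4,5,6,7,8} {2}
Are 2 and 8 in the same component? no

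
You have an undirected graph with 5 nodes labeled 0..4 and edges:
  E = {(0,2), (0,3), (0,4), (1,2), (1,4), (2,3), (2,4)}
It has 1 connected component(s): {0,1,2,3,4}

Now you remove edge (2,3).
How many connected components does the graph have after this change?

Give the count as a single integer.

Initial component count: 1
Remove (2,3): not a bridge. Count unchanged: 1.
  After removal, components: {0,1,2,3,4}
New component count: 1

Answer: 1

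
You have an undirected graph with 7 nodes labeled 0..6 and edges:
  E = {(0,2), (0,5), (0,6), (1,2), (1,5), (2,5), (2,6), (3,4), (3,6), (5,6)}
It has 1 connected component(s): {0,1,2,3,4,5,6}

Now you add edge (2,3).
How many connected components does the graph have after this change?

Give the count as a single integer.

Answer: 1

Derivation:
Initial component count: 1
Add (2,3): endpoints already in same component. Count unchanged: 1.
New component count: 1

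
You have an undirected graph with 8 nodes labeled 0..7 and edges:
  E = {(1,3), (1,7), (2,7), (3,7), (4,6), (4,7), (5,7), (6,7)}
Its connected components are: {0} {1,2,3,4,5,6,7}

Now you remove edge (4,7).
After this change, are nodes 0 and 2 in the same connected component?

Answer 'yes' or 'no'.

Initial components: {0} {1,2,3,4,5,6,7}
Removing edge (4,7): not a bridge — component count unchanged at 2.
New components: {0} {1,2,3,4,5,6,7}
Are 0 and 2 in the same component? no

Answer: no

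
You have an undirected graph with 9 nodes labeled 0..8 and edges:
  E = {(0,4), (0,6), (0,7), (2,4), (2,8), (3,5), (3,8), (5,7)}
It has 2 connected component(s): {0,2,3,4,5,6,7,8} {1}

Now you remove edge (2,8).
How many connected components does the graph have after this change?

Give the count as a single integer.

Answer: 2

Derivation:
Initial component count: 2
Remove (2,8): not a bridge. Count unchanged: 2.
  After removal, components: {0,2,3,4,5,6,7,8} {1}
New component count: 2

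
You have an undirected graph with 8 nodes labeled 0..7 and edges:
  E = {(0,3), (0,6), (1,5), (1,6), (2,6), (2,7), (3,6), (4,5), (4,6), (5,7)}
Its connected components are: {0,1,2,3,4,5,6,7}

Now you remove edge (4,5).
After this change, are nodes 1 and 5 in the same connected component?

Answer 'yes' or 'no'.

Answer: yes

Derivation:
Initial components: {0,1,2,3,4,5,6,7}
Removing edge (4,5): not a bridge — component count unchanged at 1.
New components: {0,1,2,3,4,5,6,7}
Are 1 and 5 in the same component? yes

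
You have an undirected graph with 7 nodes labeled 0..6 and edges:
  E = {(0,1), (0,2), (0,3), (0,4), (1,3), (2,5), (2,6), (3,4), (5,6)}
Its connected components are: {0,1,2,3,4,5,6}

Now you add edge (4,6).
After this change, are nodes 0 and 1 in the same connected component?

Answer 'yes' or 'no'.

Answer: yes

Derivation:
Initial components: {0,1,2,3,4,5,6}
Adding edge (4,6): both already in same component {0,1,2,3,4,5,6}. No change.
New components: {0,1,2,3,4,5,6}
Are 0 and 1 in the same component? yes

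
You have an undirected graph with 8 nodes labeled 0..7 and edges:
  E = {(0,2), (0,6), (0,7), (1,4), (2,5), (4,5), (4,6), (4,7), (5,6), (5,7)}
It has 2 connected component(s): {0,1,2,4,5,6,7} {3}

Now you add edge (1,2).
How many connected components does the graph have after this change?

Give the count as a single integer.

Initial component count: 2
Add (1,2): endpoints already in same component. Count unchanged: 2.
New component count: 2

Answer: 2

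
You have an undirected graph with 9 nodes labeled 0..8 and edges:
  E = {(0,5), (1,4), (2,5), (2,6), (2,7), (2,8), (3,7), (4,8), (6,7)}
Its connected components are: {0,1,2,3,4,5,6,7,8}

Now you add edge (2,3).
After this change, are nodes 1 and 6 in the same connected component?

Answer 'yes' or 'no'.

Answer: yes

Derivation:
Initial components: {0,1,2,3,4,5,6,7,8}
Adding edge (2,3): both already in same component {0,1,2,3,4,5,6,7,8}. No change.
New components: {0,1,2,3,4,5,6,7,8}
Are 1 and 6 in the same component? yes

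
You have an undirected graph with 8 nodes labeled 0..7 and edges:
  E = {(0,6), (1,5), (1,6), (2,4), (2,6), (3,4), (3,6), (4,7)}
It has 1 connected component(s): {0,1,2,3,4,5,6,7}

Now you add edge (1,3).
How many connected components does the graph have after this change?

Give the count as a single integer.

Initial component count: 1
Add (1,3): endpoints already in same component. Count unchanged: 1.
New component count: 1

Answer: 1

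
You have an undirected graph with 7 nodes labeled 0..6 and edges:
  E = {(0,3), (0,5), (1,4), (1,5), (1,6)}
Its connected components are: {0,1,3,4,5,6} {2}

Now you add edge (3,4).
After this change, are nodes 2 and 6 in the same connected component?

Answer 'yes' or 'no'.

Answer: no

Derivation:
Initial components: {0,1,3,4,5,6} {2}
Adding edge (3,4): both already in same component {0,1,3,4,5,6}. No change.
New components: {0,1,3,4,5,6} {2}
Are 2 and 6 in the same component? no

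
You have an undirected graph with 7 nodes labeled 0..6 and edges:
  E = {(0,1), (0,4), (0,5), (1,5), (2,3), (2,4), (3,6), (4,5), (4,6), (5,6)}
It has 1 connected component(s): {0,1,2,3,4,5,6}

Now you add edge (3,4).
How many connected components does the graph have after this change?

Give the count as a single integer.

Answer: 1

Derivation:
Initial component count: 1
Add (3,4): endpoints already in same component. Count unchanged: 1.
New component count: 1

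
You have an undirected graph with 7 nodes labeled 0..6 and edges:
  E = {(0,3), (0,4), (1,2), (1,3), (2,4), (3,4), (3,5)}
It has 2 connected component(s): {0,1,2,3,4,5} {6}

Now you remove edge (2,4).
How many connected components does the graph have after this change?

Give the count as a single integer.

Initial component count: 2
Remove (2,4): not a bridge. Count unchanged: 2.
  After removal, components: {0,1,2,3,4,5} {6}
New component count: 2

Answer: 2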